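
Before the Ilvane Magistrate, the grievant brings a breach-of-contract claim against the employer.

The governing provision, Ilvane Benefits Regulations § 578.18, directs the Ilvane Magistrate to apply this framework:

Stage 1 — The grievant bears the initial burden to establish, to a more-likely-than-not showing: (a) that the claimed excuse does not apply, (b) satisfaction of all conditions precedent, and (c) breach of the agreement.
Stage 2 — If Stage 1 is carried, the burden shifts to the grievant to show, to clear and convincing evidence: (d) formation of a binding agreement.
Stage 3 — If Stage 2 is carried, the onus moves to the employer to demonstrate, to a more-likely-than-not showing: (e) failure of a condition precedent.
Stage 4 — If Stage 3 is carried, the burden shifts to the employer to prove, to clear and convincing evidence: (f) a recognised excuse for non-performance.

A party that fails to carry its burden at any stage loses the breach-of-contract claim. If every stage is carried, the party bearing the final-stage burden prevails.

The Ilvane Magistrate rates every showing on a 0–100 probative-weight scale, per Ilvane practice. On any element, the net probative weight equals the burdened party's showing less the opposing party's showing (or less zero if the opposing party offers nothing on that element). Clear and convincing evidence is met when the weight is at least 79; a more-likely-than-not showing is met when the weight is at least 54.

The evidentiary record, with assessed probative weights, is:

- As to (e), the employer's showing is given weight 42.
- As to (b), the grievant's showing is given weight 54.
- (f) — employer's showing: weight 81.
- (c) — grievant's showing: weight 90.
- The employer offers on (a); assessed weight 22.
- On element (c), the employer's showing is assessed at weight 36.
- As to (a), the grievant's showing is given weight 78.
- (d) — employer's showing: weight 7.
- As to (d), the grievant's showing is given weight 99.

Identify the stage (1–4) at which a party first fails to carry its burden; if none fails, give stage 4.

stage 3

Stage 1 (grievant, a more-likely-than-not showing, weight is at least 54): (a) net 78−22=56 ≥ 54 — meets; (b) 54 ≥ 54 — meets; (c) net 90−36=54 ≥ 54 — meets.
  All elements met. The grievant retains the burden for Stage 2.
Stage 2 (grievant, clear and convincing evidence, weight is at least 79): (d) net 99−7=92 ≥ 79 — meets.
  Stage 2 carried; the burden shifts to the employer.
Stage 3 (employer, a more-likely-than-not showing, weight is at least 54): (e) 42 < 54 — fails.
  Stage 3 not carried; the employer fails its burden.
The analysis ends at Stage 3; the grievant prevails.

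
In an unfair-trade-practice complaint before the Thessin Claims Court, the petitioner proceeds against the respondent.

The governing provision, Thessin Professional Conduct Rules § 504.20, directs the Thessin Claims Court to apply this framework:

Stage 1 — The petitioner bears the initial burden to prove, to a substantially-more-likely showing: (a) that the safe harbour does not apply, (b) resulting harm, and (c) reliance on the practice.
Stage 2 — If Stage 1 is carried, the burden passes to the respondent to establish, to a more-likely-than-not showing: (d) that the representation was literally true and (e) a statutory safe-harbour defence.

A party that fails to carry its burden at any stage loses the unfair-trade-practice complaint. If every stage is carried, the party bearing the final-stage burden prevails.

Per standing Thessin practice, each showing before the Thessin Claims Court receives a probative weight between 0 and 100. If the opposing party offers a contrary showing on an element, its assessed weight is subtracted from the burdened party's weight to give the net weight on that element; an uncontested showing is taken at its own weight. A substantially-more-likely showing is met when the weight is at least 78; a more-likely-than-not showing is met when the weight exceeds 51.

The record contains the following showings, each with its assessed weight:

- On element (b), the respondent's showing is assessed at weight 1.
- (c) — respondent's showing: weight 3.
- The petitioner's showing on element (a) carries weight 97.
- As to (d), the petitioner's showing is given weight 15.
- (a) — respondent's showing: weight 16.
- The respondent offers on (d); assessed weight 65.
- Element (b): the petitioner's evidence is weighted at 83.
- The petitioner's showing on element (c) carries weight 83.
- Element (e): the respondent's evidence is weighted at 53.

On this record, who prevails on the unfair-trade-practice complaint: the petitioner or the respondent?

Stage 1 — burden on petitioner; standard: a substantially-more-likely showing (weight is at least 78).
    (a): 97 − 16 = 81 ≥ 78 [met]
    (b): 83 − 1 = 82 ≥ 78 [met]
    (c): 83 − 3 = 80 ≥ 78 [met]
  Stage 1 carried; the burden shifts to the respondent.
Stage 2 — burden on respondent; standard: a more-likely-than-not showing (weight exceeds 51).
    (d): 65 − 15 = 50 ≤ 51 [not met]
    (e): 53 > 51 [met]
  The respondent does not carry Stage 2.
So the petitioner prevails.

petitioner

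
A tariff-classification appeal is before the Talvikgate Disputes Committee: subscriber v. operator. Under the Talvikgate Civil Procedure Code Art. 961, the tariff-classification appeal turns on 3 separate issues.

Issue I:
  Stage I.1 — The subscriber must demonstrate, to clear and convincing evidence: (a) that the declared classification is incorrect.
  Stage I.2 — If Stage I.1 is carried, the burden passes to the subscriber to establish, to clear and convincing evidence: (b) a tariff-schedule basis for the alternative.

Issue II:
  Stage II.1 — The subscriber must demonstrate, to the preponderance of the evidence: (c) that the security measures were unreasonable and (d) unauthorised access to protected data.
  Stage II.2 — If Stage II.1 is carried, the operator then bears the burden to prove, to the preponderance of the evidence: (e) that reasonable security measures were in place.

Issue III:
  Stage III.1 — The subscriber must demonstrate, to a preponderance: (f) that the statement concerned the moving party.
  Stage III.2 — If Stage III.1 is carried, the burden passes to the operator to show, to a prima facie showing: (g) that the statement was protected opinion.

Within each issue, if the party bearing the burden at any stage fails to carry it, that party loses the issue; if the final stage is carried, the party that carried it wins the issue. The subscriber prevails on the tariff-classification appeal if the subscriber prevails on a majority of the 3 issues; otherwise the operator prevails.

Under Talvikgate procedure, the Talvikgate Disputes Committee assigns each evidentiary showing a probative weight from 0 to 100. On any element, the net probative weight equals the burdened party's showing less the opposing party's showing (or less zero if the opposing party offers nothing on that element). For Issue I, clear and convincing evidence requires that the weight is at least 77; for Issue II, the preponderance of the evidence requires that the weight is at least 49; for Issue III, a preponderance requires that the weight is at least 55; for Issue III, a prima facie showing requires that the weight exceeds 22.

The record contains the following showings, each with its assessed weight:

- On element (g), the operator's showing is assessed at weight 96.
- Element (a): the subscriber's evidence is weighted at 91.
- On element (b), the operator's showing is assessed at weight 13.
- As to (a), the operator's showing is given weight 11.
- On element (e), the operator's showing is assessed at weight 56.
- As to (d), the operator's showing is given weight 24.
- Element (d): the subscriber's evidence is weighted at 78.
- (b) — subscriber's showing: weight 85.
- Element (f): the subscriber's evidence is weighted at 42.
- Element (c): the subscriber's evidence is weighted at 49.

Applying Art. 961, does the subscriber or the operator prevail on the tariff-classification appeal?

operator

— Issue I —
Stage I.1 (subscriber, clear and convincing evidence, weight is at least 77): (a) net 91−11=80 ≥ 77 — meets.
  All elements met. The subscriber retains the burden for Stage I.2.
Stage I.2 (subscriber, clear and convincing evidence, weight is at least 77): (b) net 85−13=72 < 77 — fails.
  The subscriber does not carry Stage I.2.
The analysis ends at Stage I.2; the operator prevails on this issue.
— Issue II —
Stage II.1 — burden on subscriber; standard: the preponderance of the evidence (weight is at least 49).
    (c): 49 ≥ 49 [met]
    (d): 78 − 24 = 54 ≥ 49 [met]
  Stage II.1 is satisfied; the onus moves to the operator.
Stage II.2 — burden on operator; standard: the preponderance of the evidence (weight is at least 49).
    (e): 56 ≥ 49 [met]
  The operator carries the last stage.
All stages carried — the operator prevails on this issue.
— Issue III —
Stage III.1 — burden on subscriber; standard: a preponderance (weight is at least 55).
    (f): 42 < 55 [not met]
  The subscriber does not carry Stage III.1.
So the operator prevails on this issue.
Per-issue: Issue I → operator; Issue II → operator; Issue III → operator. The subscriber must prevail on a majority of issues; overall, the operator prevails.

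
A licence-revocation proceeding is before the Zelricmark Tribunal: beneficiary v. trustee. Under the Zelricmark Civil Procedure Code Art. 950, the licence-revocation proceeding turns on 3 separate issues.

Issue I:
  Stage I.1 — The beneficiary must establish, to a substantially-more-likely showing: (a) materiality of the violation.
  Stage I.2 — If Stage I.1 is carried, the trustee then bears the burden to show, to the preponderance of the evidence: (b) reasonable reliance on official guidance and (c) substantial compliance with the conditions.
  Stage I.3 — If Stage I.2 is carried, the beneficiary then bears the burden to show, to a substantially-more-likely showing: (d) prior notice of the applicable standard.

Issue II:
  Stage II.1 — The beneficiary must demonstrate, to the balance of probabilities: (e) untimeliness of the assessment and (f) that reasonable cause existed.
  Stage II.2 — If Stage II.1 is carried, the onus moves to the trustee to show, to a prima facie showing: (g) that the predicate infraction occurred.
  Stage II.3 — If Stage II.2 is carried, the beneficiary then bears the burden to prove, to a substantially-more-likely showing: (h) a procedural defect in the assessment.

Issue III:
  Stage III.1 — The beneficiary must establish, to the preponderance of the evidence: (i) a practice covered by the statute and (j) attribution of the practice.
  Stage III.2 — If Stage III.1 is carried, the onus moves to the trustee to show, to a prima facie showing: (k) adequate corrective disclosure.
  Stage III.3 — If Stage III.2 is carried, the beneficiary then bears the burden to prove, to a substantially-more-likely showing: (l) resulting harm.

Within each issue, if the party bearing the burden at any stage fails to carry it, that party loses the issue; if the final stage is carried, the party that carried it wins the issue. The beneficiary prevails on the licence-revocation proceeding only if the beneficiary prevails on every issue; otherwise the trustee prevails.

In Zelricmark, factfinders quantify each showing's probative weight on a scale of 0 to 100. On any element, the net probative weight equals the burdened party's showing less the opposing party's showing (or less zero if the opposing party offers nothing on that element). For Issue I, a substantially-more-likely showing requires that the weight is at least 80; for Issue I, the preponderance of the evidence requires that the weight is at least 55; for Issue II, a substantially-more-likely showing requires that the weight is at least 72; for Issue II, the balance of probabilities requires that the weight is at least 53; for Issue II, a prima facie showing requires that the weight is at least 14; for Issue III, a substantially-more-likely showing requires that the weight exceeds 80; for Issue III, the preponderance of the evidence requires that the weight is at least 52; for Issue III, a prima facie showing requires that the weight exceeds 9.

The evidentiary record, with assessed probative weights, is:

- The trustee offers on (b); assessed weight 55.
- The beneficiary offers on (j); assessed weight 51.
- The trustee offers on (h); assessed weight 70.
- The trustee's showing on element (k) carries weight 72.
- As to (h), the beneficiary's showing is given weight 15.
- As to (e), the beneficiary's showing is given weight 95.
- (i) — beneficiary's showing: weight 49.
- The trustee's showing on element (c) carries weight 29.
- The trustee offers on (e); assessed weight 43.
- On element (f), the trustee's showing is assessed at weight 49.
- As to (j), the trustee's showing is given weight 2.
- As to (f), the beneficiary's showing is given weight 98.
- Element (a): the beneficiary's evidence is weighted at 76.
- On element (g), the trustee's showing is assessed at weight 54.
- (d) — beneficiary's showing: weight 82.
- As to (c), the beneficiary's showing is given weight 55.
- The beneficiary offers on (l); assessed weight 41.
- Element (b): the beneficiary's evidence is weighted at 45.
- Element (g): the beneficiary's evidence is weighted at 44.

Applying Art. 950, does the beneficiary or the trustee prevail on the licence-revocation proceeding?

trustee

— Issue I —
Stage I.1 (beneficiary, a substantially-more-likely showing, weight is at least 80): (a) 76 < 80 — fails.
  Stage I.1 not carried; the beneficiary fails its burden.
So the trustee prevails on this issue.
— Issue II —
At Stage II.1 the beneficiary must meet the balance of probabilities (weight is at least 53): on (e) the weight is 95 less the opposing 43 gives net 52, < 53, so (e) does not meet the standard; on (f) the weight is 98 less the opposing 49 gives net 49, which does not reach 53, so (f) does not meet the standard.
  Not every element is met, so the beneficiary fails to carry Stage II.1.
So the trustee prevails on this issue.
— Issue III —
At Stage III.1 the beneficiary must meet the preponderance of the evidence (weight is at least 52): on (i) the weight is 49, < 52, so (i) does not meet the standard; on (j) the weight is 51 less the opposing 2 gives net 49, which does not reach 52, so (j) does not meet the standard.
  Stage III.1 not carried; the beneficiary fails its burden.
So the trustee prevails on this issue.
Per-issue: Issue I → trustee; Issue II → trustee; Issue III → trustee. The beneficiary must prevail on every issue; overall, the trustee prevails.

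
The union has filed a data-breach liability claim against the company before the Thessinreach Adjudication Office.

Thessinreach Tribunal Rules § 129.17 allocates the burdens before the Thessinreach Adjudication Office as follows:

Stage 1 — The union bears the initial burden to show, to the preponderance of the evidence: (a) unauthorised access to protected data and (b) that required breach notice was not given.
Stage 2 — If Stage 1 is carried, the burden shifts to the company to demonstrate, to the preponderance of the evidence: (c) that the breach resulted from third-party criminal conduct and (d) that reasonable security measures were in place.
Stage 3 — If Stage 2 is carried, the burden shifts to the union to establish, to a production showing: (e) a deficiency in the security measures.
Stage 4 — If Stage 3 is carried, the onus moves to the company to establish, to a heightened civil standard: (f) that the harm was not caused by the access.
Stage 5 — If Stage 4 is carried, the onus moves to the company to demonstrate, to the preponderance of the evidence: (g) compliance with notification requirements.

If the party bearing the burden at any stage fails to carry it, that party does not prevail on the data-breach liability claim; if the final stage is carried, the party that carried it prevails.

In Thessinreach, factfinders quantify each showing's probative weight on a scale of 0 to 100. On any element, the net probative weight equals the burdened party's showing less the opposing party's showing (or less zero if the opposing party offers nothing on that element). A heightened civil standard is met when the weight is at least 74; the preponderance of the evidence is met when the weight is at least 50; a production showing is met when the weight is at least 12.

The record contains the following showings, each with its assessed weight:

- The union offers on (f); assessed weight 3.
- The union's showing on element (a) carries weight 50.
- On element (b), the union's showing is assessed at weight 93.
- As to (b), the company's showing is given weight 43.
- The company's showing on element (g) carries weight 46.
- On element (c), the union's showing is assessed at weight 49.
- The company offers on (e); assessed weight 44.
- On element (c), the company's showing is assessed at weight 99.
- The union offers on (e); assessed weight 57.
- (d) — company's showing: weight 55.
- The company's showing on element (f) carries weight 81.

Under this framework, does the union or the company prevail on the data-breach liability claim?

Stage 1 (union, the preponderance of the evidence, weight is at least 50): (a) 50 ≥ 50 — meets; (b) net 93−43=50 ≥ 50 — meets.
  Stage 1 carried; the burden shifts to the company.
Stage 2 (company, the preponderance of the evidence, weight is at least 50): (c) net 99−49=50 ≥ 50 — meets; (d) 55 ≥ 50 — meets.
  All elements met. The burden passes to the union.
Stage 3 (union, a production showing, weight is at least 12): (e) net 57−44=13 ≥ 12 — meets.
  All elements met. The burden passes to the company.
Stage 4 (company, a heightened civil standard, weight is at least 74): (f) net 81−3=78 ≥ 74 — meets.
  Stage 4 is satisfied; the company continues to bear the burden.
Stage 5 (company, the preponderance of the evidence, weight is at least 50): (g) 46 < 50 — fails.
  Not every element is met, so the company fails to carry Stage 5.
The union prevails.

union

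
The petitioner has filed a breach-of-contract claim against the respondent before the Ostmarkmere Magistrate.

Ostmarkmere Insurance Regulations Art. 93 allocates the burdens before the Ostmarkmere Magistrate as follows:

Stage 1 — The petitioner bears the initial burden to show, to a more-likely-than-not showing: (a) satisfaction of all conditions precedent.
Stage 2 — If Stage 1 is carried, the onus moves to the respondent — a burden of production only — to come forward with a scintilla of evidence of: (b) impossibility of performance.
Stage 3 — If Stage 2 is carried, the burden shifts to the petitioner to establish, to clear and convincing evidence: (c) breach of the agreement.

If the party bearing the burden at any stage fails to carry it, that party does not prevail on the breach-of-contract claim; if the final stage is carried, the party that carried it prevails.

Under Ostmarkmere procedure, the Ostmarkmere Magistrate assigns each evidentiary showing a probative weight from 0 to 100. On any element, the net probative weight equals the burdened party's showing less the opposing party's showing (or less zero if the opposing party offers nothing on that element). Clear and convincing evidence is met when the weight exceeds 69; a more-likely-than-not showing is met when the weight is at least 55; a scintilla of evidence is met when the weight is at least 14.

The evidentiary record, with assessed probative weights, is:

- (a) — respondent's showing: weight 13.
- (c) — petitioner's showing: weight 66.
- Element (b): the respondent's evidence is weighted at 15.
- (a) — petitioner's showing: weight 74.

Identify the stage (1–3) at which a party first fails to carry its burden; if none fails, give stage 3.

Stage 1 (petitioner, a more-likely-than-not showing, weight is at least 55): (a) net 74−13=61 ≥ 55 — meets.
  The petitioner carries Stage 1; the respondent now bears the burden.
Stage 2 (respondent, a scintilla of evidence, weight is at least 14): (b) 15 ≥ 14 — meets.
  All elements met. The burden passes to the petitioner.
Stage 3 (petitioner, clear and convincing evidence, weight exceeds 69): (c) 66 ≤ 69 — fails.
  The petitioner does not carry Stage 3.
So the respondent prevails.

stage 3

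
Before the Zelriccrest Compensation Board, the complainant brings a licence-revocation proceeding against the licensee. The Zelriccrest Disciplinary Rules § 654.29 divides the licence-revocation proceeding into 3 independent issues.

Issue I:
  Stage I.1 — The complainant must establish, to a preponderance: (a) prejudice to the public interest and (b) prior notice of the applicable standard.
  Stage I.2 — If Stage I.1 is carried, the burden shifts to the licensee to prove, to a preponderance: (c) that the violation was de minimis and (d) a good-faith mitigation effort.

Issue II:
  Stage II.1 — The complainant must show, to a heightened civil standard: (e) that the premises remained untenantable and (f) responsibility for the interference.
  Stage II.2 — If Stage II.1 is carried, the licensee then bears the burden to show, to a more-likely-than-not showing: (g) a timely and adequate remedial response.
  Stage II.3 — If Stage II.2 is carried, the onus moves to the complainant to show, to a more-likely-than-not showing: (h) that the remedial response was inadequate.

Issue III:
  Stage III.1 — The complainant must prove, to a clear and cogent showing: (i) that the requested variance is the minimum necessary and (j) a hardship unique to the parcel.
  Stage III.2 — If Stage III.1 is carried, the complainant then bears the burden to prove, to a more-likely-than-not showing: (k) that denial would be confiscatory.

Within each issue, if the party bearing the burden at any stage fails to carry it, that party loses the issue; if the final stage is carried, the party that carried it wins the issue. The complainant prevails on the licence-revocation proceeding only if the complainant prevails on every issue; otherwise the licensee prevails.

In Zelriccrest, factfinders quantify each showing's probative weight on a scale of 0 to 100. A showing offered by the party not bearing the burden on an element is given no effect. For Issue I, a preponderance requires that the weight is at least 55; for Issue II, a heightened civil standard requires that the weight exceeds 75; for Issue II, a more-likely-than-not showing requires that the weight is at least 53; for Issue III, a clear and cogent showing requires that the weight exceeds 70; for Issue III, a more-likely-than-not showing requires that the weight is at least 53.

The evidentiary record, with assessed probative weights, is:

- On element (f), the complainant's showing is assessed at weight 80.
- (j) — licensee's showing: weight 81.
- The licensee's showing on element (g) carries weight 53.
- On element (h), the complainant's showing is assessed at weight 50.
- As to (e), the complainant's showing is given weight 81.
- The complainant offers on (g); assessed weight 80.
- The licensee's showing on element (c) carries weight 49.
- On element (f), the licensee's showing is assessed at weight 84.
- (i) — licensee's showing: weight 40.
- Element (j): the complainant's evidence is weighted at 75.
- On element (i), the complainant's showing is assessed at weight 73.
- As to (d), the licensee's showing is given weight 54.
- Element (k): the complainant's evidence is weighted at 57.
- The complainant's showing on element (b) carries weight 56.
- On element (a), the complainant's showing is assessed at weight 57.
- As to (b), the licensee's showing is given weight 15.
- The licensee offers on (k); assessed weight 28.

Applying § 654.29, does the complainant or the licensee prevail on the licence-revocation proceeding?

— Issue I —
At Stage I.1 the complainant must meet a preponderance (weight is at least 55): on (a) the weight is 57, ≥ 55, so (a) meets the standard; on (b) the weight is 56 (the licensee's 15 is given no effect), which does reach 55, so (b) meets the standard.
  Stage I.1 is satisfied; the onus moves to the licensee.
At Stage I.2 the licensee must meet a preponderance (weight is at least 55): on (c) the weight is 49, < 55, so (c) does not meet the standard; on (d) the weight is 54, which does not reach 55, so (d) does not meet the standard.
  Stage I.2 not carried; the licensee fails its burden.
The analysis ends at Stage I.2; the complainant prevails on this issue.
— Issue II —
At Stage II.1 the complainant must meet a heightened civil standard (weight exceeds 75): on (e) the weight is 81, > 75, so (e) meets the standard; on (f) the weight is 80 (the licensee's 84 is given no effect), > 75, so (f) meets the standard.
  Stage II.1 is satisfied; the onus moves to the licensee.
At Stage II.2 the licensee must meet a more-likely-than-not showing (weight is at least 53): on (g) the weight is 53 (the complainant's 80 is given no effect), which does reach 53, so (g) meets the standard.
  Stage II.2 carried; the burden shifts to the complainant.
At Stage II.3 the complainant must meet a more-likely-than-not showing (weight is at least 53): on (h) the weight is 50, which does not reach 53, so (h) does not meet the standard.
  The complainant does not carry Stage II.3.
The analysis ends at Stage II.3; the licensee prevails on this issue.
— Issue III —
Stage III.1 (complainant, a clear and cogent showing, weight exceeds 70): (i) 73 (licensee's 40 disregarded) > 70 — meets; (j) 75 (licensee's 81 disregarded) > 70 — meets.
  All elements met. The complainant retains the burden for Stage III.2.
Stage III.2 (complainant, a more-likely-than-not showing, weight is at least 53): (k) 57 (licensee's 28 disregarded) ≥ 53 — meets.
  All elements met at the final stage.
With every stage satisfied, the complainant prevails on this issue.
Per-issue: Issue I → complainant; Issue II → licensee; Issue III → complainant. The complainant must prevail on every issue; overall, the licensee prevails.

licensee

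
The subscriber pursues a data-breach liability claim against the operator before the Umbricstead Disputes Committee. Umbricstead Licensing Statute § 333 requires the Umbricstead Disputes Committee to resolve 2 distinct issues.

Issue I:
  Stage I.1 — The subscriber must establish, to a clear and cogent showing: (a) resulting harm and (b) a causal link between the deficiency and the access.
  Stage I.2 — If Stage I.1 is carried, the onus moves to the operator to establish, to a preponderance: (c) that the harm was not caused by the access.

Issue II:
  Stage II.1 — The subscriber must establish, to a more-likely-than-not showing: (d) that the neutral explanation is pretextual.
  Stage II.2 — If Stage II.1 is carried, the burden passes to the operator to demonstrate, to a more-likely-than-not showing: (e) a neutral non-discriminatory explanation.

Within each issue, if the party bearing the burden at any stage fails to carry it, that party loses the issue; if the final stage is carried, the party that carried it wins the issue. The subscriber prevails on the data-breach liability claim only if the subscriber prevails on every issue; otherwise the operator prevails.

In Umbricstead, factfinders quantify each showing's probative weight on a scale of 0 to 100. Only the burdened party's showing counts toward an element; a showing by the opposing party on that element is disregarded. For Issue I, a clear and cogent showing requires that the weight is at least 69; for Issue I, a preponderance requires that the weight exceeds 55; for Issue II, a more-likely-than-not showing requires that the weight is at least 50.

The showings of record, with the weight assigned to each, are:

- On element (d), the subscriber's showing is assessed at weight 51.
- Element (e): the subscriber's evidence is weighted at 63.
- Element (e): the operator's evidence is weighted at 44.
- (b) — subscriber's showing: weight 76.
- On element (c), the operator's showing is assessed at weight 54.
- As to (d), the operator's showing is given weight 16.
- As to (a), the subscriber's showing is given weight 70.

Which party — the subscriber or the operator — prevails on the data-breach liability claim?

subscriber

— Issue I —
At Stage I.1 the subscriber must meet a clear and cogent showing (weight is at least 69): on (a) the weight is 70, ≥ 69, so (a) meets the standard; on (b) the weight is 76, which does reach 69, so (b) meets the standard.
  All elements met. The burden passes to the operator.
At Stage I.2 the operator must meet a preponderance (weight exceeds 55): on (c) the weight is 54, ≤ 55, so (c) does not meet the standard.
  Not every element is met, so the operator fails to carry Stage I.2.
So the subscriber prevails on this issue.
— Issue II —
Stage II.1 (subscriber, a more-likely-than-not showing, weight is at least 50): (d) 51 (operator's 16 disregarded) ≥ 50 — meets.
  Stage II.1 carried; the burden shifts to the operator.
Stage II.2 (operator, a more-likely-than-not showing, weight is at least 50): (e) 44 (subscriber's 63 disregarded) < 50 — fails.
  Stage II.2 not carried; the operator fails its burden.
So the subscriber prevails on this issue.
Per-issue: Issue I → subscriber; Issue II → subscriber. The subscriber must prevail on every issue; overall, the subscriber prevails.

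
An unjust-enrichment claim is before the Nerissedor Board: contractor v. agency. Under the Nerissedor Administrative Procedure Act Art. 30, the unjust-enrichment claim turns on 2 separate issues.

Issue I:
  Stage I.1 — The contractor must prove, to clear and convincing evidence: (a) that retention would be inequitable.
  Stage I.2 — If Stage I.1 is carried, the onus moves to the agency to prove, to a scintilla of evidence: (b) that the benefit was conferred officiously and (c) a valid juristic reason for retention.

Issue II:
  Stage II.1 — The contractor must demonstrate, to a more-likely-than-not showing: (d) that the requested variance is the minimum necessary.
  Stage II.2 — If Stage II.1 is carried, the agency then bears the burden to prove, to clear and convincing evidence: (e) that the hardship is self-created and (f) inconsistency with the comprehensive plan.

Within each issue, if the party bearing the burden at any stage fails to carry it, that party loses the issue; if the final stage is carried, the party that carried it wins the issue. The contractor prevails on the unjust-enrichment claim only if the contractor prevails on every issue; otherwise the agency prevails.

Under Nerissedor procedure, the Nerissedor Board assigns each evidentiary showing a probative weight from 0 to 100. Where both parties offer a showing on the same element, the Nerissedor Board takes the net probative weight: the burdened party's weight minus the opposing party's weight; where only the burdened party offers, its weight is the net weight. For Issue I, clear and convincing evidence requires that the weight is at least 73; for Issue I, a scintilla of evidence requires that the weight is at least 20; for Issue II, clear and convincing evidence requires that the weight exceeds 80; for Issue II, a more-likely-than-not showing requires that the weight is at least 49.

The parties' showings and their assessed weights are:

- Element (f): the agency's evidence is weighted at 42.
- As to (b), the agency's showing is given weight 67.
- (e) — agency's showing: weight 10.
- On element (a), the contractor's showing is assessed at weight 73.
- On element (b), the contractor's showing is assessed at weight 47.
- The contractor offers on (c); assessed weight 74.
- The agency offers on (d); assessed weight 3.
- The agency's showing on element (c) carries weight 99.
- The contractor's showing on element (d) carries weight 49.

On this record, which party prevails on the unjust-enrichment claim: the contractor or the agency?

agency

— Issue I —
Stage I.1 — burden on contractor; standard: clear and convincing evidence (weight is at least 73).
    (a): 73 ≥ 73 [met]
  Stage I.1 is satisfied; the onus moves to the agency.
Stage I.2 — burden on agency; standard: a scintilla of evidence (weight is at least 20).
    (b): 67 − 47 = 20 ≥ 20 [met]
    (c): 99 − 74 = 25 ≥ 20 [met]
  The agency carries the last stage.
Every stage carried; the agency prevails on this issue.
— Issue II —
Stage II.1 (contractor, a more-likely-than-not showing, weight is at least 49): (d) net 49−3=46 < 49 — fails.
  The contractor does not carry Stage II.1.
The agency prevails on this issue.
Per-issue: Issue I → agency; Issue II → agency. The contractor must prevail on every issue; overall, the agency prevails.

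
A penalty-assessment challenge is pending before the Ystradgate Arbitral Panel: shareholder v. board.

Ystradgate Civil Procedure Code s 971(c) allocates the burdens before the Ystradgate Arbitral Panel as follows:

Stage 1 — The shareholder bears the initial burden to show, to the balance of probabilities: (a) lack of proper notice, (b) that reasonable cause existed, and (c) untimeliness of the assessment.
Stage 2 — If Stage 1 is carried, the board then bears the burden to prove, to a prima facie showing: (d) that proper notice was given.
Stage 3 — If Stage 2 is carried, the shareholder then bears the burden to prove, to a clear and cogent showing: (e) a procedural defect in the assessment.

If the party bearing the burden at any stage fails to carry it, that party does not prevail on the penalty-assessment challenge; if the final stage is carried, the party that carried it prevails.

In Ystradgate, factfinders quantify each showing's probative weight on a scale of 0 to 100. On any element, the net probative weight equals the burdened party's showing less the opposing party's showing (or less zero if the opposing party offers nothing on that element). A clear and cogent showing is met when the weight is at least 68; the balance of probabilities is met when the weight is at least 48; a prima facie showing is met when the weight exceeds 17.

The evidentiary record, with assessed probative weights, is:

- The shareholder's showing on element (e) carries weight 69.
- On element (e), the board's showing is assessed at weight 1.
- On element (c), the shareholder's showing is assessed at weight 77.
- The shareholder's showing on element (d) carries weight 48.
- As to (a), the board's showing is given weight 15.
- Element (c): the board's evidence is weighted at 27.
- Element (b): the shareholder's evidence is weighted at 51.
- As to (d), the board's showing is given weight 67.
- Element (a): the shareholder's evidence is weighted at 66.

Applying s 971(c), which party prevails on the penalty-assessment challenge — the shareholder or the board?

At Stage 1 the shareholder must meet the balance of probabilities (weight is at least 48): on (a) the weight is 66 less the opposing 15 gives net 51, which does reach 48, so (a) meets the standard; on (b) the weight is 51, ≥ 48, so (b) meets the standard; on (c) the weight is 77 less the opposing 27 gives net 50, which does reach 48, so (c) meets the standard.
  The shareholder carries Stage 1; the board now bears the burden.
At Stage 2 the board must meet a prima facie showing (weight exceeds 17): on (d) the weight is 67 less the opposing 48 gives net 19, > 17, so (d) meets the standard.
  Stage 2 is satisfied; the onus moves to the shareholder.
At Stage 3 the shareholder must meet a clear and cogent showing (weight is at least 68): on (e) the weight is 69 less the opposing 1 gives net 68, which does reach 68, so (e) meets the standard.
  The shareholder carries the last stage.
All stages carried — the shareholder prevails.

shareholder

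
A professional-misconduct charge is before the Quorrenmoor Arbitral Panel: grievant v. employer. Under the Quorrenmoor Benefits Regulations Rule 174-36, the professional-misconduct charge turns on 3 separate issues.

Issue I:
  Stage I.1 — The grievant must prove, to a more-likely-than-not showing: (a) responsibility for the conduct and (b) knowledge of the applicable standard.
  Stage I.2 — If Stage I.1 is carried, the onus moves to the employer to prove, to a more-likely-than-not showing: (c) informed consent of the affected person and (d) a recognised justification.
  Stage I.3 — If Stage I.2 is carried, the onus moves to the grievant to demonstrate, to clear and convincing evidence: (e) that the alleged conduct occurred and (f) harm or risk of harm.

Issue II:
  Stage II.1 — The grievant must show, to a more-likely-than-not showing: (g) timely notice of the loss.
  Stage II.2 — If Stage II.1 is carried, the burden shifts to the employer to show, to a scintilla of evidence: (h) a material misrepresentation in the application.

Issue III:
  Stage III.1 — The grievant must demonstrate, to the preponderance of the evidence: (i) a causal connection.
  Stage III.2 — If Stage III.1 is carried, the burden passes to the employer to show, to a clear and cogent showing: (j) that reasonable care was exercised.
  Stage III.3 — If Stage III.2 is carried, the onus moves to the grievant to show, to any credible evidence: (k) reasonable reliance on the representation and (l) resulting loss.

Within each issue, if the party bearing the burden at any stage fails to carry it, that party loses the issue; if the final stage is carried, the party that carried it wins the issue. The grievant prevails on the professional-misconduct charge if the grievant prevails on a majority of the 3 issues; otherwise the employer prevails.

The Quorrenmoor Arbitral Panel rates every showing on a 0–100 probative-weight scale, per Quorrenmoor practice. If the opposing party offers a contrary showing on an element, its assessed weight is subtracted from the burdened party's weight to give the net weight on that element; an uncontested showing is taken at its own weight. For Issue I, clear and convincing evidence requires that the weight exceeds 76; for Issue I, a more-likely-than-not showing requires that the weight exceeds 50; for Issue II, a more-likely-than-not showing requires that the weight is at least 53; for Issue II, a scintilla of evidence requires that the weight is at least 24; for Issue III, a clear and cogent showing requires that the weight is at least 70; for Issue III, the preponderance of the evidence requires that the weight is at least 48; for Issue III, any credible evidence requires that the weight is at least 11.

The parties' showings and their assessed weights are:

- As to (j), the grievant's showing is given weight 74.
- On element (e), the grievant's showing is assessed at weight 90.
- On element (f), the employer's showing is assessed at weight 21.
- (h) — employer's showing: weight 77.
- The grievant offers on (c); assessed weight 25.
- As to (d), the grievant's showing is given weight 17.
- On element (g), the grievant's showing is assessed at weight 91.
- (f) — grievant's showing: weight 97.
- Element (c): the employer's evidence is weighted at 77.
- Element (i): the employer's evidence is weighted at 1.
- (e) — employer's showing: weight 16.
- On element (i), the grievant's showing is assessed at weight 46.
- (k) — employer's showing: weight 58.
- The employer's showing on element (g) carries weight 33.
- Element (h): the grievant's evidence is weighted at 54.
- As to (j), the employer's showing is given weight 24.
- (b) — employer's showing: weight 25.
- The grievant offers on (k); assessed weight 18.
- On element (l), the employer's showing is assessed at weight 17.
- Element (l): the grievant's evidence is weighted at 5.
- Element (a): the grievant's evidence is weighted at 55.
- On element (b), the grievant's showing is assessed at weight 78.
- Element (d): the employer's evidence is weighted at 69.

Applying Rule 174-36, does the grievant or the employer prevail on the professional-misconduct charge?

employer

— Issue I —
At Stage I.1 the grievant must meet a more-likely-than-not showing (weight exceeds 50): on (a) the weight is 55, which does exceed 50, so (a) meets the standard; on (b) the weight is 78 less the opposing 25 gives net 53, > 50, so (b) meets the standard.
  The grievant carries Stage I.1; the employer now bears the burden.
At Stage I.2 the employer must meet a more-likely-than-not showing (weight exceeds 50): on (c) the weight is 77 less the opposing 25 gives net 52, > 50, so (c) meets the standard; on (d) the weight is 69 less the opposing 17 gives net 52, which does exceed 50, so (d) meets the standard.
  The employer carries Stage I.2; the grievant now bears the burden.
At Stage I.3 the grievant must meet clear and convincing evidence (weight exceeds 76): on (e) the weight is 90 less the opposing 16 gives net 74, which does not exceed 76, so (e) does not meet the standard; on (f) the weight is 97 less the opposing 21 gives net 76, ≤ 76, so (f) does not meet the standard.
  Stage I.3 not carried; the grievant fails its burden.
The analysis ends at Stage I.3; the employer prevails on this issue.
— Issue II —
Stage II.1 (grievant, a more-likely-than-not showing, weight is at least 53): (g) net 91−33=58 ≥ 53 — meets.
  Stage II.1 is satisfied; the onus moves to the employer.
Stage II.2 (employer, a scintilla of evidence, weight is at least 24): (h) net 77−54=23 < 24 — fails.
  Not every element is met, so the employer fails to carry Stage II.2.
The analysis ends at Stage II.2; the grievant prevails on this issue.
— Issue III —
Stage III.1 — burden on grievant; standard: the preponderance of the evidence (weight is at least 48).
    (i): 46 − 1 = 45 < 48 [not met]
  Not every element is met, so the grievant fails to carry Stage III.1.
The analysis ends at Stage III.1; the employer prevails on this issue.
Per-issue: Issue I → employer; Issue II → grievant; Issue III → employer. The grievant must prevail on a majority of issues; overall, the employer prevails.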